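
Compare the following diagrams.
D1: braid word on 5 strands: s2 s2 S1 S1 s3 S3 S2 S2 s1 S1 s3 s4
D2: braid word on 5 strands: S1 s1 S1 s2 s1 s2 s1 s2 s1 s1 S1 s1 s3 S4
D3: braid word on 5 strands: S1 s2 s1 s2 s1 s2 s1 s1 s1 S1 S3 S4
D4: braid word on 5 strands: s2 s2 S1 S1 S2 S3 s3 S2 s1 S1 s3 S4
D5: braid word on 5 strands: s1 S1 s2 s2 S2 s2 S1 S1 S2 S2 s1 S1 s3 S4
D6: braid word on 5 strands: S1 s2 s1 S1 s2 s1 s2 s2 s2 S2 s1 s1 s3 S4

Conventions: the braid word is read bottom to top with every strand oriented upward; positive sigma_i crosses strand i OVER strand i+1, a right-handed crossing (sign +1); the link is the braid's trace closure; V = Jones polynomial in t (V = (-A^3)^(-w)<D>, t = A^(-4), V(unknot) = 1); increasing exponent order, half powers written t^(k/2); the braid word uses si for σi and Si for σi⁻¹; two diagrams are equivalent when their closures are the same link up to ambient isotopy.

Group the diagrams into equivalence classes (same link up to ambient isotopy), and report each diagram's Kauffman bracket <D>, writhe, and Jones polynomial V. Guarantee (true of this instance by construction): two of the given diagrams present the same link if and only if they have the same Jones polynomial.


grouping into links: {D1, D4, D5} | {D2, D3, D6}
V(D1) = t^-3 + t^-2 + t^-1 + 1  (w 0, c 12, <D> = 1 + A^4 + A^8 + A^12)
V(D2) = t^2 + t^4 + 2t^6  [14 crossings, <D> = 2A^-6 + A^2 + A^10, w = +6]
V(D3) = t^2 + t^4 + 2t^6  [12 crossings, <D> = 2A^-12 + A^-4 + A^4, w = +4]
V(D4) = t^-3 + t^-2 + t^-1 + 1  (w -2, c 12, <D> = A^-6 + A^-2 + A^2 + A^6)
V(D5) = t^-3 + t^-2 + t^-1 + 1  [14 crossings, <D> = A^-6 + A^-2 + A^2 + A^6, w = -2]
V(D6) = t^2 + t^4 + 2t^6  [14 crossings, <D> = 2A^-6 + A^2 + A^10, w = +6]
why: comparing 6 Jones polynomials yields 2 groups


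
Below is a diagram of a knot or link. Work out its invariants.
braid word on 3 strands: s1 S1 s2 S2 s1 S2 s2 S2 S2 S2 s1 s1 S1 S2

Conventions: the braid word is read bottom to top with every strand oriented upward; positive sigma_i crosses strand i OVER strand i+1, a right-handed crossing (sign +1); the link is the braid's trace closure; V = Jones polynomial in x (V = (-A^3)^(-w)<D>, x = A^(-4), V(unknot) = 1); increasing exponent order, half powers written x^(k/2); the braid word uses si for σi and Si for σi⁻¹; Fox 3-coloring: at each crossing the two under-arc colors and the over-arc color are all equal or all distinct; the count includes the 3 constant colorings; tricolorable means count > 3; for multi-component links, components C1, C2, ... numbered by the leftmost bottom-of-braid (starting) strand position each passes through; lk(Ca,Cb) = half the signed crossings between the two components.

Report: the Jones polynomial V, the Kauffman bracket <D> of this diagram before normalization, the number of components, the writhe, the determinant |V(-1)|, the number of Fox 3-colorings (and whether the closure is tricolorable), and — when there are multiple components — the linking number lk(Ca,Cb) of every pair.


V(x) = x^-5 - 2x^-4 + 2x^-3 - 2x^-2 + 2x^-1 - 1 + x
bracket: A^-10 - A^-6 + 2A^-2 - 2A^2 + 2A^6 - 2A^10 + A^14, w = -2
1 component, writhe -2, over 14 crossings
det 11, colorings 3 of 3^14 — not tricolorable
observation: the word shrinks to σ1 σ2⁻¹ σ2⁻¹ σ2⁻¹ σ1 σ2⁻¹ after cancelling


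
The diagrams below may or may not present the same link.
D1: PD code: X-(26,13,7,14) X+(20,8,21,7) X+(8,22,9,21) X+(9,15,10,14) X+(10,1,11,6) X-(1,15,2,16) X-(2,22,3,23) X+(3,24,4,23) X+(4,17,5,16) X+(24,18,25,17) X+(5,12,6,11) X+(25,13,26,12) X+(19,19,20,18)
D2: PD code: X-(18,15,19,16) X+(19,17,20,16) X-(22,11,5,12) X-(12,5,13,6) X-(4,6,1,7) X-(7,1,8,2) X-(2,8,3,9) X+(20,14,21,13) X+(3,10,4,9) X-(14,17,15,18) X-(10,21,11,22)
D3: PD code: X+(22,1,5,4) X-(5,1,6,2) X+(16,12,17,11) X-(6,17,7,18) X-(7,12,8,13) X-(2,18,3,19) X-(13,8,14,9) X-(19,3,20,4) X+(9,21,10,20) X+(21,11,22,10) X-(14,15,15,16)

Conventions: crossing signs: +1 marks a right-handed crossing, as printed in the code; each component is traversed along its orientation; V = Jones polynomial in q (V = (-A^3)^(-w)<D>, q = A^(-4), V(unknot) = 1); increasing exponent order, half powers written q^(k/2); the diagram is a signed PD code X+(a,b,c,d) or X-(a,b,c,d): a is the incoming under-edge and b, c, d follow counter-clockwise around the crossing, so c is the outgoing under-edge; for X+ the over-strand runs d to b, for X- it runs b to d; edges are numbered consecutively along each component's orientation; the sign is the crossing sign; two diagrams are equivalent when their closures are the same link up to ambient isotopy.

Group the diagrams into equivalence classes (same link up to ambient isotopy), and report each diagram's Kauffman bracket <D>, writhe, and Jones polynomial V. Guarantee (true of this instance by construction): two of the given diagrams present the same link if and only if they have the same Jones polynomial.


grouping into links: {D1} | {D2} | {D3}
V(D1) = -q^(3/2) - 2q^(7/2) + q^(9/2) - q^(11/2) + q^(13/2)  (w +7, c 13, <D> = -A^-5 + A^-1 - A^3 + 2A^7 + A^15)
V(D2) = q^(-13/2) - q^(-11/2) + q^(-9/2) - 2q^(-7/2) - q^(-3/2)  (w -5, c 11, <D> = A^-9 + 2A^-1 - A^3 + A^7 - A^11)
D3 (bracket A^-15 - A^-11 + 2A^-7 - 2A^-3 + 2A - A^5 + A^9; 11 crossings at w = -3): V = -q^(-9/2) + q^(-7/2) - 2q^(-5/2) + 2q^(-3/2) - 2q^(-1/2) + q^(1/2) - q^(3/2)
why: comparing 3 Jones polynomials yields 3 groups


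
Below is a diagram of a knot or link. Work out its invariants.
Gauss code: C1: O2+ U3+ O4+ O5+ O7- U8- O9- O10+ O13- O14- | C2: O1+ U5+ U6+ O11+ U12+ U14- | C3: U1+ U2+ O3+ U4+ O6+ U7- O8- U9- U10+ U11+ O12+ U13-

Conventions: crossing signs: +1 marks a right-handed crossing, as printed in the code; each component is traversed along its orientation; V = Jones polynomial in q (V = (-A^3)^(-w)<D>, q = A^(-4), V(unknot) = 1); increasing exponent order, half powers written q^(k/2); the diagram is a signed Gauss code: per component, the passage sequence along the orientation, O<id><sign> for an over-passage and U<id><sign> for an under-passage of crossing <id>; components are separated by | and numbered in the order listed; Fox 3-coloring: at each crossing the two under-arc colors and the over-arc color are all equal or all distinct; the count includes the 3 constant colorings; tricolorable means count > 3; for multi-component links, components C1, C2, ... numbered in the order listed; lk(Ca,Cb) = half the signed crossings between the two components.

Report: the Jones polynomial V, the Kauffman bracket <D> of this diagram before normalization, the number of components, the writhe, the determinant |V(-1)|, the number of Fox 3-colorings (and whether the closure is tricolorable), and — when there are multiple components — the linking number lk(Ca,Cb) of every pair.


V = q + q^2 + q^3 + q^6
<D> = A^-12 + 1 + A^4 + A^8 (w = +4)
3 components over 14 crossings, w = +4
lk(C1,C2): 0
lk(C1,C3) = 0
linking number lk(C2,C3) = +2
9 Fox colorings among 3^14, |V(-1)| = 0: tricolorable
why: span 5 respects span(V) <= c + mu - 1 = 16 for this 3-component diagram


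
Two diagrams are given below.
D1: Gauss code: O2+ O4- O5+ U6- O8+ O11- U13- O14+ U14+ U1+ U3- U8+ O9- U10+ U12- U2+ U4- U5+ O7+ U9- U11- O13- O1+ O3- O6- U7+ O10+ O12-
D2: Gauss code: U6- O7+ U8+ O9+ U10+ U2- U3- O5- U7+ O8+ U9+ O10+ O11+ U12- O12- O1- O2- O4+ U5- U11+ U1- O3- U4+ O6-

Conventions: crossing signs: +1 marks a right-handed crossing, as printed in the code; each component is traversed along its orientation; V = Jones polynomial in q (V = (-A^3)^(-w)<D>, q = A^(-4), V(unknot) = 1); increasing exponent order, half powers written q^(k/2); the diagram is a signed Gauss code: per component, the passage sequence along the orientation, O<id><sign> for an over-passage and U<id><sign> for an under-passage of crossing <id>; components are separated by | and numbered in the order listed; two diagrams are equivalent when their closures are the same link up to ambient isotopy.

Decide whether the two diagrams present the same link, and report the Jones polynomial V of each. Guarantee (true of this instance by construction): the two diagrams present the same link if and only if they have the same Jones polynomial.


equivalent: no
D1 (bracket A^-8 - A^-4 + 2 - 2A^4 + A^8 - A^12 + A^16; 14 crossings at w = 0): V = q^-4 - q^-3 + q^-2 - 2q^-1 + 2 - q + q^2
V(D2) = q^-1 - 1 + 2q - 2q^2 + 2q^3 - 2q^4 + q^5  (w 0, c 12, <D> = A^-20 - 2A^-16 + 2A^-12 - 2A^-8 + 2A^-4 - 1 + A^4)
key observation: V(q) takes 2 values over 2 diagrams, fixing the grouping


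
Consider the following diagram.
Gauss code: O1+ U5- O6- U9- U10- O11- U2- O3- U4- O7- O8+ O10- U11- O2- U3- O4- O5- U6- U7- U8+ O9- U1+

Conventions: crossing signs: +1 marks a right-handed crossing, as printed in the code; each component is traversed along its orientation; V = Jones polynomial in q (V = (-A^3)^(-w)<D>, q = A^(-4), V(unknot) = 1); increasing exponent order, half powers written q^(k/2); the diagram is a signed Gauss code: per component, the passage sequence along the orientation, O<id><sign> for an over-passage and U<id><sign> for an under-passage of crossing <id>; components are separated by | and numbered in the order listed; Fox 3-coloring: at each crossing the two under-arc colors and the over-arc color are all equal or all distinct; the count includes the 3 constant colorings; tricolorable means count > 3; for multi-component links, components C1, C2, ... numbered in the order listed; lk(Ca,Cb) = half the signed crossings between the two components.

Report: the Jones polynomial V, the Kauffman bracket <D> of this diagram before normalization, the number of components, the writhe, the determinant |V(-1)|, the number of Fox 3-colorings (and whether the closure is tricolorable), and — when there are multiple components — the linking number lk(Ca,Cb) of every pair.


V(q) = q^-11 - 2q^-10 + 2q^-9 - 3q^-8 + 2q^-7 - 2q^-6 + 2q^-5 + q^-3
bracket: -A^-9 - 2A^-1 + 2A^3 - 2A^7 + 3A^11 - 2A^15 + 2A^19 - A^23, w = -7
1 component, writhe -7, over 11 crossings
det 15, colorings 9 of 3^11 — tricolorable
observation: w = -7 (over 11 crossings) is diagram-only; (-A^3)^(7) removes it from V


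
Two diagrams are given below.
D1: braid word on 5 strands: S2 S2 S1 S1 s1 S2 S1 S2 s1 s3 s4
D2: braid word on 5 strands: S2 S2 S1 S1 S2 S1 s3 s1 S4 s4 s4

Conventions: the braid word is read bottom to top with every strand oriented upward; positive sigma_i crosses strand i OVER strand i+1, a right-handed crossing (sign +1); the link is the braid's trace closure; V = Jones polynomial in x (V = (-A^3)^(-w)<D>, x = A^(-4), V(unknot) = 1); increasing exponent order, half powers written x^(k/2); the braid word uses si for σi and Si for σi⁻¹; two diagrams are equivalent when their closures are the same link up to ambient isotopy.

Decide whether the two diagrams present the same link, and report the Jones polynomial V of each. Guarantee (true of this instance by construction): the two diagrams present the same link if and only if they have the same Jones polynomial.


equivalent: yes
D1 (bracket A^-3 + 2A^5 - A^9 + A^13 - A^17; 11 crossings at w = -3): V = x^(-13/2) - x^(-11/2) + x^(-9/2) - 2x^(-7/2) - x^(-3/2)
V(D2) = x^(-13/2) - x^(-11/2) + x^(-9/2) - 2x^(-7/2) - x^(-3/2)  (w -3, c 11, <D> = A^-3 + 2A^5 - A^9 + A^13 - A^17)
key observation: all 2 diagrams share one V(x), hence one class


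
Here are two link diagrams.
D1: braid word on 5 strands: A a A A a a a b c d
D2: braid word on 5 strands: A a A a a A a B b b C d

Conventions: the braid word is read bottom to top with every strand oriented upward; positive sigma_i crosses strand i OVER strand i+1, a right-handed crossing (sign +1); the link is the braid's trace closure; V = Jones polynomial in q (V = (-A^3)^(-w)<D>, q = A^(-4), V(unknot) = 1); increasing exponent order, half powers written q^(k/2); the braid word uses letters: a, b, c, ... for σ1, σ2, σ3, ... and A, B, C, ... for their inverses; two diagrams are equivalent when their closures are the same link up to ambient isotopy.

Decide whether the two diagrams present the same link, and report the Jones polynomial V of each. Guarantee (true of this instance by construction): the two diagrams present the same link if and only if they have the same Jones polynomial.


same link: yes
V(D1) = 1  [10 crossings, <D> = A^12, w = +4]
D2 (bracket A^6; 12 crossings at w = +2): V = 1
note: Markov moves rewrite D1 (10 crossings) into D2 (12)


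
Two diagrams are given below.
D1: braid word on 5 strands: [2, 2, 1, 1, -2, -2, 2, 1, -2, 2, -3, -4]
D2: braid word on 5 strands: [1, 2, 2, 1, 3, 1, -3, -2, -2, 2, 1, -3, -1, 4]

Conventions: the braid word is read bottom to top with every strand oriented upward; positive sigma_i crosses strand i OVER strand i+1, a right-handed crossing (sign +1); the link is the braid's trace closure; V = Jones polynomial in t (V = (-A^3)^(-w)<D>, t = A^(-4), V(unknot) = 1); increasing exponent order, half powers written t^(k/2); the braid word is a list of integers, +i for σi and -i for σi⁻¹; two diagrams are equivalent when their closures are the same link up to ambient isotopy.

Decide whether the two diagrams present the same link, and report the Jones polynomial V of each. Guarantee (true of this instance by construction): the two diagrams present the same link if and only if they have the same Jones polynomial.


equivalent: yes
D1 (bracket -A^-18 + A^-14 - A^-10 + 2A^-6 - A^-2 + A^2; 12 crossings at w = +2): V = t - t^2 + 2t^3 - t^4 + t^5 - t^6
V(D2) = t - t^2 + 2t^3 - t^4 + t^5 - t^6  [14 crossings, <D> = -A^-12 + A^-8 - A^-4 + 2 - A^4 + A^8, w = +4]
observation: Markov moves rewrite D1 (12 crossings) into D2 (14)


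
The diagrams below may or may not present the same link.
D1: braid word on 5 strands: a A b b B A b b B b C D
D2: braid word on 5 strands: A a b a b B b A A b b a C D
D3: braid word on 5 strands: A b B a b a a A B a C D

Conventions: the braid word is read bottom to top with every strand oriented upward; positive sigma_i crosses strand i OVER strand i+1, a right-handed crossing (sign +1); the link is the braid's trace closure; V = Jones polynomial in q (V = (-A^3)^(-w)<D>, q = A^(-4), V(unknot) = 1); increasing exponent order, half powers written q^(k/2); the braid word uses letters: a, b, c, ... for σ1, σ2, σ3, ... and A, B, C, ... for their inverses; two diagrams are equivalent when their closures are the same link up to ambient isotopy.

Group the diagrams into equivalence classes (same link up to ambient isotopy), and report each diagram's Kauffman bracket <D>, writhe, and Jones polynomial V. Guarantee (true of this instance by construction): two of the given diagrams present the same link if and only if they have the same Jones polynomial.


equivalence classes: {D1} | {D2} | {D3}
D1 (bracket -A^-16 + A^-12 + A^-4; 12 crossings at w = 0): V = q + q^3 - q^4
V(D2) = q - q^2 + 2q^3 - q^4 + q^5 - q^6  (w +2, c 14, <D> = -A^-18 + A^-14 - A^-10 + 2A^-6 - A^-2 + A^2)
D3 (bracket 1; 12 crossings at w = 0): V = 1
key observation: comparing 3 Jones polynomials yields 3 groups


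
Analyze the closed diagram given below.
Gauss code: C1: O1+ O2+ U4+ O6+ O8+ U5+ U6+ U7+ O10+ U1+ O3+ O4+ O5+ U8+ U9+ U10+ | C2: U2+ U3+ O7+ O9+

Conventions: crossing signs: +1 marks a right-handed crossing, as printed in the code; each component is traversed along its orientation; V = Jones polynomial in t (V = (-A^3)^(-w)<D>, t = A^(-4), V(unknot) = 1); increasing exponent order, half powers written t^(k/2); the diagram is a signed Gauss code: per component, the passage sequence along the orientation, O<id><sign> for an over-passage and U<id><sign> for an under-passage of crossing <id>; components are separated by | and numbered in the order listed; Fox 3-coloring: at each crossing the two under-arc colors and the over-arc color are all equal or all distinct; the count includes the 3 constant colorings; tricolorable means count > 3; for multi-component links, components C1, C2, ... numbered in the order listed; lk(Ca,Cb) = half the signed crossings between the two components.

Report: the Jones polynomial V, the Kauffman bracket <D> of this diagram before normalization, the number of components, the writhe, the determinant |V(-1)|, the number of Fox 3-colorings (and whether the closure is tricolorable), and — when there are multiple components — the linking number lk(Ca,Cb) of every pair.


V(t) = -t^(7/2) - t^(11/2) - t^(15/2) + t^(21/2)
bracket: A^-12 - 1 - A^8 - A^16, w = +10
2 components, writhe +10, over 10 crossings
lk(C1,C2) = +2
det 4, colorings 3 of 3^10 — not tricolorable
observation: w = +10 shifts under R1 moves; the (-A^3)^(-10) factor cancels that in V


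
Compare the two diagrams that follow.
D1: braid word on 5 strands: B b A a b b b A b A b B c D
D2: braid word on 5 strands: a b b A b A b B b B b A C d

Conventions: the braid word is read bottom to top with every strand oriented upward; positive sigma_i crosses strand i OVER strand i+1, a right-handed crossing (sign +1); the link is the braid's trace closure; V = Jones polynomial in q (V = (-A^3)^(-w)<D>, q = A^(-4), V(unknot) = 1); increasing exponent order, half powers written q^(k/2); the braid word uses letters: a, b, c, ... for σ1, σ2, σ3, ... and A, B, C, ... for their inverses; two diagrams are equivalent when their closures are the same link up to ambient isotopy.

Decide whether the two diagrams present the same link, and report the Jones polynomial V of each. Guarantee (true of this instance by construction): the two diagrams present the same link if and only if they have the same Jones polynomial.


same link: yes
V(D1) = q^-1 - 1 + 2q - 2q^2 + 2q^3 - 2q^4 + q^5  [14 crossings, <D> = A^-14 - 2A^-10 + 2A^-6 - 2A^-2 + 2A^2 - A^6 + A^10, w = +2]
V(D2) = q^-1 - 1 + 2q - 2q^2 + 2q^3 - 2q^4 + q^5  (w +2, c 14, <D> = A^-14 - 2A^-10 + 2A^-6 - 2A^-2 + 2A^2 - A^6 + A^10)
note: from 14 to 14 crossings by R-moves: one link, two diagrams


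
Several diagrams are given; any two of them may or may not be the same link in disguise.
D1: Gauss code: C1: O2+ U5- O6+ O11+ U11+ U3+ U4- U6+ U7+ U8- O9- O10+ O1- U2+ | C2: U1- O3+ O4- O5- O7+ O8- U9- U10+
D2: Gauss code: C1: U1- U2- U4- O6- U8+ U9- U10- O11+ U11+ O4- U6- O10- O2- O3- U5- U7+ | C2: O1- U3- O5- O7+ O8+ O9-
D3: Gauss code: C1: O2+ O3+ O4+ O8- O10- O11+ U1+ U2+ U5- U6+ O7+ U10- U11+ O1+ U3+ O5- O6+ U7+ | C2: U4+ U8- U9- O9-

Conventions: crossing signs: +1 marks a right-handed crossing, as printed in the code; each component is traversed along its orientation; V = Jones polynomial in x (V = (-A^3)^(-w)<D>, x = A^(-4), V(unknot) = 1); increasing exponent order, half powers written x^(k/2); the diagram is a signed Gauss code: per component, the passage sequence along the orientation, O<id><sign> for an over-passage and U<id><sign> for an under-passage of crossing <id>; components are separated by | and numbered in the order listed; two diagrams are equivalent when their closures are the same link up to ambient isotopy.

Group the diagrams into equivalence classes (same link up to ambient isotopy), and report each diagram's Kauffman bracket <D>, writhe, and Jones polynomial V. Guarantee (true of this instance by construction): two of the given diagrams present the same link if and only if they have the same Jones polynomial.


equivalence classes: {D1} | {D2} | {D3}
D1 (bracket A^5 + A^13; 11 crossings at w = +1): V = -x^(-5/2) - x^(-1/2)
V(D2) = x^(-13/2) - x^(-11/2) + x^(-9/2) - 2x^(-7/2) - x^(-3/2)  (w -5, c 11, <D> = A^-9 + 2A^-1 - A^3 + A^7 - A^11)
V(D3) = -x^(1/2) - x^(3/2) - x^(5/2) + x^(9/2)  (w +3, c 11, <D> = -A^-9 + A^-1 + A^3 + A^7)
observation: 3 values of V(x) split the 3 diagrams


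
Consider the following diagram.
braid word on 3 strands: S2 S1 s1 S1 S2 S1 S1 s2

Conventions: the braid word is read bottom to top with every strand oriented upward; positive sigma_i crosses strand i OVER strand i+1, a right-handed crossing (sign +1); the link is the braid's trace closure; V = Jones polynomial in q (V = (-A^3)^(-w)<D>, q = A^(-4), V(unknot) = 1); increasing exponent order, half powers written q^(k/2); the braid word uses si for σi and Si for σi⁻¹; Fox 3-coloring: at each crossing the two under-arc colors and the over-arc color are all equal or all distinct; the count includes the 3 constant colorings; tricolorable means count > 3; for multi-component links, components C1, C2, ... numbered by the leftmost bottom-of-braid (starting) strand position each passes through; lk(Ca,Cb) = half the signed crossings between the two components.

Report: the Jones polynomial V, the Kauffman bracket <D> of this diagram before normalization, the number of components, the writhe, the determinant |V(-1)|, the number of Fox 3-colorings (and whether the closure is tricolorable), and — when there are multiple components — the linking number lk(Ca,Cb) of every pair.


V = -q^-4 + q^-3 + q^-1
<D> = A^-8 + 1 - A^4 (w = -4)
1 component over 8 crossings, w = -4
9 Fox colorings among 3^8, |V(-1)| = 3: tricolorable
why: w = -4 (over 8 crossings) is diagram-only; (-A^3)^(4) removes it from V


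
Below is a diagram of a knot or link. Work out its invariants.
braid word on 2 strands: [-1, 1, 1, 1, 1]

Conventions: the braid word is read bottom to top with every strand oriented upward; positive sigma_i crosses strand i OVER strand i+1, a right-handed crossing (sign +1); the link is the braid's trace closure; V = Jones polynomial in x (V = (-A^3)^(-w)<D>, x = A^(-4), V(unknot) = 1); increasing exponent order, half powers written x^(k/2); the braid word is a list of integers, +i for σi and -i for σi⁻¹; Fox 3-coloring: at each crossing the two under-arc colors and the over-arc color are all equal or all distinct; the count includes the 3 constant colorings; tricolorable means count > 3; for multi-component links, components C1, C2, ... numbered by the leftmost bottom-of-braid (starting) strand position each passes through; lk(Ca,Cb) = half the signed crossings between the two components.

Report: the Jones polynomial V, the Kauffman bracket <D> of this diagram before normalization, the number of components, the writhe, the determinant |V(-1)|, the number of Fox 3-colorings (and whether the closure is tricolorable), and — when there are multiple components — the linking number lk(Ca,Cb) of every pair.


V(x) = x + x^3 - x^4
bracket: A^-7 - A^-3 - A^5, w = +3
1 component, writhe +3, over 5 crossings
det 3, colorings 9 of 3^5 — tricolorable
observation: one generator, power 3: the (2,3) torus pattern


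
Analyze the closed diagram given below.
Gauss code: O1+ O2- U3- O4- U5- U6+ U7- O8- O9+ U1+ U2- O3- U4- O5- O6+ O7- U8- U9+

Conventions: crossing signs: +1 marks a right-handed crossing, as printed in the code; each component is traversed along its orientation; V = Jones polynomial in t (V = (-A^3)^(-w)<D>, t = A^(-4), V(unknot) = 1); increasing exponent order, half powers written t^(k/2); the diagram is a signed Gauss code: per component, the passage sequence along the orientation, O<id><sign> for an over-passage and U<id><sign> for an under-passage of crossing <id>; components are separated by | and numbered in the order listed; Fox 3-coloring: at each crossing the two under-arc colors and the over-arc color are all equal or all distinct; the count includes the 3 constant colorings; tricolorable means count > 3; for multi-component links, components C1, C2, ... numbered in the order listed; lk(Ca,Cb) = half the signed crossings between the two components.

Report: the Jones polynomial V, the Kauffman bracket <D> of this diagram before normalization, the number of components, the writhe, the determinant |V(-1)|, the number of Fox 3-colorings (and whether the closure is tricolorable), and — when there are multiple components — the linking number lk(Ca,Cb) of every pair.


V(t) = -t^-4 + t^-3 + t^-1
bracket: -A^-5 - A^3 + A^7, w = -3
1 component, writhe -3, over 9 crossings
det 3, colorings 9 of 3^9 — tricolorable
observation: V spans 3 powers of t: at least 3 crossings in any diagram


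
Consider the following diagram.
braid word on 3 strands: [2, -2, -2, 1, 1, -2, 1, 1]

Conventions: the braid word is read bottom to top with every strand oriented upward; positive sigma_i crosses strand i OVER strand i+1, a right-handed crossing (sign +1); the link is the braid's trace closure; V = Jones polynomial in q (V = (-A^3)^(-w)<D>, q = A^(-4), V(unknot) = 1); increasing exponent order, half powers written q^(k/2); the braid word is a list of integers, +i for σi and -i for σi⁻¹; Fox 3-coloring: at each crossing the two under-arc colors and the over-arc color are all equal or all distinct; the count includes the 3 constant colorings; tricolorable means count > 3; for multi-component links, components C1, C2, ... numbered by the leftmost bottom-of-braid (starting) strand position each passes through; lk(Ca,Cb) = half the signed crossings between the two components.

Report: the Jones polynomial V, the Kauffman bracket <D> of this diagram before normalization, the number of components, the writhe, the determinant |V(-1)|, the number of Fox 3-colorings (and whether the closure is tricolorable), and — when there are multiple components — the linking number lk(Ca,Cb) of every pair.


Jones polynomial: V(q) = q^-1 - 1 + 3q - q^2 + 3q^3 - 2q^4 + q^5
<D> = A^-14 - 2A^-10 + 3A^-6 - A^-2 + 3A^2 - A^6 + A^10; writhe +2
components 3, writhe +2 (8 crossings)
linking number lk(C1,C2) = +1
lk(C1,C3): +1
lk(C2,C3) = -1
3-colorings: 9 of 3^8, det 12 — tricolorable
note: |V(-1)| = 12: so tricolorable, since 3 divides 12


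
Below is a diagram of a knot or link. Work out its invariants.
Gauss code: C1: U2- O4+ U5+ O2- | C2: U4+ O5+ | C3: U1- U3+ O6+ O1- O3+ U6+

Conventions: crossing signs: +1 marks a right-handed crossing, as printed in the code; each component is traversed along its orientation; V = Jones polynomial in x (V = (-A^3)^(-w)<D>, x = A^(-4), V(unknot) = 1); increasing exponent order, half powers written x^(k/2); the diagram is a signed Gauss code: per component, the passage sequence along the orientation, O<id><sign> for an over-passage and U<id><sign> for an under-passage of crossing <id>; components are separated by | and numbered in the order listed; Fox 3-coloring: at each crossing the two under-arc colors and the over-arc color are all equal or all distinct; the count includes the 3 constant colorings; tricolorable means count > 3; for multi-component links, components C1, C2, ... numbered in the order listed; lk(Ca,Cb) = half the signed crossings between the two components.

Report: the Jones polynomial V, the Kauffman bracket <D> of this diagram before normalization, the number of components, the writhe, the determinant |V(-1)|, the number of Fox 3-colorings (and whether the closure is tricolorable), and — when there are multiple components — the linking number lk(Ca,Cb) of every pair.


V(x) = 1 + x + x^2 + x^3
bracket: A^-6 + A^-2 + A^2 + A^6, w = +2
3 components, writhe +2, over 6 crossings
lk(C1,C2) = +1
linking number lk(C1,C3) = 0
lk(C2,C3): 0
det 0, colorings 9 of 3^6 — tricolorable
observation: w = +2 shifts under R1 moves; the (-A^3)^(-2) factor cancels that in V


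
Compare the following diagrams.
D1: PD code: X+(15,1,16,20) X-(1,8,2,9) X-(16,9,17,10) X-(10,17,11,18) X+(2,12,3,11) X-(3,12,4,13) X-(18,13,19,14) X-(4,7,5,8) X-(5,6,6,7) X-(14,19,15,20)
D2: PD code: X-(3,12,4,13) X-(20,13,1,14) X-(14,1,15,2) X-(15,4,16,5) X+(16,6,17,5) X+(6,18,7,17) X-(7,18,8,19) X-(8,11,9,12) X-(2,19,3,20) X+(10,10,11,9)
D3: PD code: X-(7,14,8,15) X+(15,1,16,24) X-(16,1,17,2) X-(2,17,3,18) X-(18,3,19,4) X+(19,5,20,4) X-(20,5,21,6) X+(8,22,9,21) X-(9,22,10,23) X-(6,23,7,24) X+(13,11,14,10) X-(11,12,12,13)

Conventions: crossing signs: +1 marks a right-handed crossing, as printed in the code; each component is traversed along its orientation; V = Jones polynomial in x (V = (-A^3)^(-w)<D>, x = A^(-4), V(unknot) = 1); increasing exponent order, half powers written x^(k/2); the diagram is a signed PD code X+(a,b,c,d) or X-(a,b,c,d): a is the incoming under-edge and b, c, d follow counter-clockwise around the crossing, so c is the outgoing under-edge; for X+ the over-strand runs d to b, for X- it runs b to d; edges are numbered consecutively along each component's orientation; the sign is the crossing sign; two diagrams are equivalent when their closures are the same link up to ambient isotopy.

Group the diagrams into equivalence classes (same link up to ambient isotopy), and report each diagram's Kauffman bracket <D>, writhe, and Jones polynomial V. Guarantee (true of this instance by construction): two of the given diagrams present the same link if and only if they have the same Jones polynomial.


equivalence classes: {D1, D2, D3}
D1 (bracket A^-14 + A^-6 - A^-2; 10 crossings at w = -6): V = -x^-4 + x^-3 + x^-1
D2 (bracket A^-8 + 1 - A^4; 10 crossings at w = -4): V = -x^-4 + x^-3 + x^-1
D3 (bracket A^-8 + 1 - A^4; 12 crossings at w = -4): V = -x^-4 + x^-3 + x^-1
key observation: one V(x) for all 3 diagrams — one class (guaranteed)


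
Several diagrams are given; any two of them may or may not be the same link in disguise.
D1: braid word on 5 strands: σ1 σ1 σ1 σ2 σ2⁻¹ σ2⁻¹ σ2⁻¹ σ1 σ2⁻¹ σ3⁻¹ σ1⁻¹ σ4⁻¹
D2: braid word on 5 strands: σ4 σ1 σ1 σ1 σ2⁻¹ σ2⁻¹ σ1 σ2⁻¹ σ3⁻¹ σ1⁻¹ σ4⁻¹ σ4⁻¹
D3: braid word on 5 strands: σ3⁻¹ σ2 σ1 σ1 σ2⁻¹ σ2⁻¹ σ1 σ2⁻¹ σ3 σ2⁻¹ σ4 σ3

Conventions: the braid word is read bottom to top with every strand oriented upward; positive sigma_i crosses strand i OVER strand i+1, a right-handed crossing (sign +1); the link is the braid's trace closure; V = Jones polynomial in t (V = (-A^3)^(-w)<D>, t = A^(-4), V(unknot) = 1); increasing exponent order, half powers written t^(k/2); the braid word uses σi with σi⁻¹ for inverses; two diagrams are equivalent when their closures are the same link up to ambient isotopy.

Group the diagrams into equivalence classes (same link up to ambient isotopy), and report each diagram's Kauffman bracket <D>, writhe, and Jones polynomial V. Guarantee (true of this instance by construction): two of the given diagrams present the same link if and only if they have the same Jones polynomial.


grouping into links: {D1, D2, D3}
V(D1) = -t^-3 + 2t^-2 - 2t^-1 + 3 - 2t + 2t^2 - t^3  (w -2, c 12, <D> = -A^-18 + 2A^-14 - 2A^-10 + 3A^-6 - 2A^-2 + 2A^2 - A^6)
V(D2) = -t^-3 + 2t^-2 - 2t^-1 + 3 - 2t + 2t^2 - t^3  [12 crossings, <D> = -A^-18 + 2A^-14 - 2A^-10 + 3A^-6 - 2A^-2 + 2A^2 - A^6, w = -2]
V(D3) = -t^-3 + 2t^-2 - 2t^-1 + 3 - 2t + 2t^2 - t^3  (w +2, c 12, <D> = -A^-6 + 2A^-2 - 2A^2 + 3A^6 - 2A^10 + 2A^14 - A^18)
key observation: one V(t) for all 3 diagrams — one class (guaranteed)


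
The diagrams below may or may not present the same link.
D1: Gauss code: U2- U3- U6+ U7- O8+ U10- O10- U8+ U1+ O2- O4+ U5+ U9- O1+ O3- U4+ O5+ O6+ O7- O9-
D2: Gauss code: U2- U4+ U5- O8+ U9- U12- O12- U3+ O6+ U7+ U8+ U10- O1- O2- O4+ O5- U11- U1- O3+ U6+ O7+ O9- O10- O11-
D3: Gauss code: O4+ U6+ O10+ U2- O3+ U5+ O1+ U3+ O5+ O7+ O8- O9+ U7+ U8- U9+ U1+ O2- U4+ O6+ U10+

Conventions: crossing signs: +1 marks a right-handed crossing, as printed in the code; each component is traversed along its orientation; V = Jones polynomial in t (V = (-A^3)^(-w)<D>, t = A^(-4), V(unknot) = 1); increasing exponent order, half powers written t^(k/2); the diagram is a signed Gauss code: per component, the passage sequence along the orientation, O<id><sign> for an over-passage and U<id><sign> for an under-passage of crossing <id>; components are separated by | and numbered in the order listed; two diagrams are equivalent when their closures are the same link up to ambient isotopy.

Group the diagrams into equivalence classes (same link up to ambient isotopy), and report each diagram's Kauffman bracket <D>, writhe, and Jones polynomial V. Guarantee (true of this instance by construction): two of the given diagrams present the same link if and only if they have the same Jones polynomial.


grouping into links: {D1} | {D2} | {D3}
V(D1) = 1  (w 0, c 10, <D> = 1)
V(D2) = -t^-3 + 2t^-2 - 2t^-1 + 3 - 2t + 2t^2 - t^3  (w -2, c 12, <D> = -A^-18 + 2A^-14 - 2A^-10 + 3A^-6 - 2A^-2 + 2A^2 - A^6)
V(D3) = t^2 + 2t^4 - 2t^5 + t^6 - 2t^7 + t^8  (w +6, c 10, <D> = A^-14 - 2A^-10 + A^-6 - 2A^-2 + 2A^2 + A^10)
key observation: 3 classes among 3 diagrams; unequal V(t) rules out equality


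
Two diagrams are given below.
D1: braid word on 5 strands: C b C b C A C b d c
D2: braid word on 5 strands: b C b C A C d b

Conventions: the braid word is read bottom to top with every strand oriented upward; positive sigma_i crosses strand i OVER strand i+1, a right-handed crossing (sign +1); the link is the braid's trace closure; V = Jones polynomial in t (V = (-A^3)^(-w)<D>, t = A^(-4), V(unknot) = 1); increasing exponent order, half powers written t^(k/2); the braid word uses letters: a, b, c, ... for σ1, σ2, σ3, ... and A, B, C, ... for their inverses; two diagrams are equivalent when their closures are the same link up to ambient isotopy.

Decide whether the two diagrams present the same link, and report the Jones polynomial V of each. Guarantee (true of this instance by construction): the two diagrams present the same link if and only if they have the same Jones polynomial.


equivalent: yes
D1 (bracket -A^-12 + 2A^-8 - 2A^-4 + 3 - 2A^4 + 2A^8 - A^12; 10 crossings at w = 0): V = -t^-3 + 2t^-2 - 2t^-1 + 3 - 2t + 2t^2 - t^3
V(D2) = -t^-3 + 2t^-2 - 2t^-1 + 3 - 2t + 2t^2 - t^3  [8 crossings, <D> = -A^-12 + 2A^-8 - 2A^-4 + 3 - 2A^4 + 2A^8 - A^12, w = 0]
observation: one V(t) for all 2 diagrams — one class (guaranteed)


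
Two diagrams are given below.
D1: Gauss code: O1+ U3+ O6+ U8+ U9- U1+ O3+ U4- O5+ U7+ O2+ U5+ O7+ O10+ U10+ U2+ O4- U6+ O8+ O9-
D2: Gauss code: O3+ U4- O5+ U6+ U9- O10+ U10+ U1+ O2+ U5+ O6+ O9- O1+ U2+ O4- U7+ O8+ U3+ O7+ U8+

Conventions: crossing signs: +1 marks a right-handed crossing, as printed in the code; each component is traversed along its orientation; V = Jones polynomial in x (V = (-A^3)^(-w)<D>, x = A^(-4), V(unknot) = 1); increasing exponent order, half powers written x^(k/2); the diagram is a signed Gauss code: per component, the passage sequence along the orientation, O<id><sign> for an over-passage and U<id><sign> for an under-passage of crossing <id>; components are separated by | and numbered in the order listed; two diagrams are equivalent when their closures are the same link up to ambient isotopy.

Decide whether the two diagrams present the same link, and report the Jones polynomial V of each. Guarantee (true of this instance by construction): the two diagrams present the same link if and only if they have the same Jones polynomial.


equivalent: yes
D1 (bracket A^-14 - 2A^-10 + A^-6 - 2A^-2 + 2A^2 + A^10; 10 crossings at w = +6): V = x^2 + 2x^4 - 2x^5 + x^6 - 2x^7 + x^8
V(D2) = x^2 + 2x^4 - 2x^5 + x^6 - 2x^7 + x^8  [10 crossings, <D> = A^-14 - 2A^-10 + A^-6 - 2A^-2 + 2A^2 + A^10, w = +6]
observation: from 10 to 10 crossings by R-moves: one link, two diagrams


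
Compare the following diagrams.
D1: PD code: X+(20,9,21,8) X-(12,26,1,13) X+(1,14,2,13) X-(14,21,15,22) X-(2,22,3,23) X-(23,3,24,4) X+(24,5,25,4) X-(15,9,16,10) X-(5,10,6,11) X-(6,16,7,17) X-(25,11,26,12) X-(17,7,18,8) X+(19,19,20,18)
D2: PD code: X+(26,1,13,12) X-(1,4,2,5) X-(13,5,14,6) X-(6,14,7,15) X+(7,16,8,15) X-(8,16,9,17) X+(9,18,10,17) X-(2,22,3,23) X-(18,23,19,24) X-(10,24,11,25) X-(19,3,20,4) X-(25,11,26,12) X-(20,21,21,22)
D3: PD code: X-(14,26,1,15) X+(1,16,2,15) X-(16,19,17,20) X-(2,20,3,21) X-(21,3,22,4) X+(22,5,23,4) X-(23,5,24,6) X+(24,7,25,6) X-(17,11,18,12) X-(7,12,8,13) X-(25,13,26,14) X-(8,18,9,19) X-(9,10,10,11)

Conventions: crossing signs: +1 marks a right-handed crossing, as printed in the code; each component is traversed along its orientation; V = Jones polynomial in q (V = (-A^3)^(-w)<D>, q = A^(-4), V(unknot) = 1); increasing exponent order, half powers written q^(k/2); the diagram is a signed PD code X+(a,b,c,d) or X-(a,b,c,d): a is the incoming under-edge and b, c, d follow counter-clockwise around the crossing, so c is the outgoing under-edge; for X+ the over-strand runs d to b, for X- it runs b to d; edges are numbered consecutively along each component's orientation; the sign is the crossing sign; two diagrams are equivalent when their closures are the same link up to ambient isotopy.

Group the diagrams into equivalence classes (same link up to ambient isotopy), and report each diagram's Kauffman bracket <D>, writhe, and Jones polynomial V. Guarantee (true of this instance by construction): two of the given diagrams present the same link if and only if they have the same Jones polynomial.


equivalence classes: {D1, D2, D3}
D1 (bracket A^-9 + A^-1 - A^3 + A^7; 13 crossings at w = -5): V = -q^(-11/2) + q^(-9/2) - q^(-7/2) - q^(-3/2)
V(D2) = -q^(-11/2) + q^(-9/2) - q^(-7/2) - q^(-3/2)  [13 crossings, <D> = A^-15 + A^-7 - A^-3 + A, w = -7]
D3 (bracket A^-15 + A^-7 - A^-3 + A; 13 crossings at w = -7): V = -q^(-11/2) + q^(-9/2) - q^(-7/2) - q^(-3/2)
key observation: all 3 diagrams share one V(q), hence one class


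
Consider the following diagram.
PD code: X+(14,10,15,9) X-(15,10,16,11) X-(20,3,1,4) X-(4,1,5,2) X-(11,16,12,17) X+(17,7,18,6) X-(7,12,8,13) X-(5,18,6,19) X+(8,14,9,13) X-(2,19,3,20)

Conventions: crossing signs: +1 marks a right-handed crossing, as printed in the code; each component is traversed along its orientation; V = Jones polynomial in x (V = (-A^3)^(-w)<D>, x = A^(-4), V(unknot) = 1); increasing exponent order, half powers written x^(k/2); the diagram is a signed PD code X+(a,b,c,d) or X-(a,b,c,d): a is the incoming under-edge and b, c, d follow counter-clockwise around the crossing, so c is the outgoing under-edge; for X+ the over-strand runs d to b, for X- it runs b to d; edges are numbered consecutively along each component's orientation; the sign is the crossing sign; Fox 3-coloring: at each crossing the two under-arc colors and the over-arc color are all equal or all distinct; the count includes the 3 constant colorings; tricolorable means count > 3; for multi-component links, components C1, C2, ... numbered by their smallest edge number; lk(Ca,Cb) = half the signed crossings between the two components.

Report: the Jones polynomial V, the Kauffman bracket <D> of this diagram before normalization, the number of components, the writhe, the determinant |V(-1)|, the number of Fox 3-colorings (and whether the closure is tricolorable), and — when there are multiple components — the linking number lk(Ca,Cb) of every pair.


V(x) = -x^-4 + x^-3 + x^-1
bracket: A^-8 + 1 - A^4, w = -4
1 component, writhe -4, over 10 crossings
det 3, colorings 9 of 3^10 — tricolorable
observation: w = -4 shifts under R1 moves; the (-A^3)^(4) factor cancels that in V


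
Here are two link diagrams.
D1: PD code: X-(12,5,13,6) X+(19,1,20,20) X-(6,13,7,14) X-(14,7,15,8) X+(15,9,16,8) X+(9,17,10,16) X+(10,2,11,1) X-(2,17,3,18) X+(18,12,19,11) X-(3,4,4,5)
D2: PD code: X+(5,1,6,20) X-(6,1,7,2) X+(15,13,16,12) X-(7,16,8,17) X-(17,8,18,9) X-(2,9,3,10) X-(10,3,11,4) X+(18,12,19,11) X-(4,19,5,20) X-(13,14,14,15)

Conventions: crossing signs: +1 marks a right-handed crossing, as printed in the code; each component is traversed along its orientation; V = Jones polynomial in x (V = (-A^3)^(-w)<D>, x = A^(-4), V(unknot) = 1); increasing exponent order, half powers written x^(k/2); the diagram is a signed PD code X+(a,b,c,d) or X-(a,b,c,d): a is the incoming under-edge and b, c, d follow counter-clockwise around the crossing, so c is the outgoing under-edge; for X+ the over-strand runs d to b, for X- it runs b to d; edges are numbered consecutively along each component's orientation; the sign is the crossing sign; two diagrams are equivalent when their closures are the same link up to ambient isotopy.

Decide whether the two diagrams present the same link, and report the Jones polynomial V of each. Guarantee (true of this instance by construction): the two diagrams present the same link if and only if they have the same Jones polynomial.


equivalent: no
D1 (bracket A^-8 - A^-4 + 1 - A^4 + A^8; 10 crossings at w = 0): V = x^-2 - x^-1 + 1 - x + x^2
V(D2) = -x^-6 + x^-5 - x^-4 + 2x^-3 - x^-2 + x^-1  (w -4, c 10, <D> = A^-8 - A^-4 + 2 - A^4 + A^8 - A^12)
key observation: 2 values of V(x) split the 2 diagrams


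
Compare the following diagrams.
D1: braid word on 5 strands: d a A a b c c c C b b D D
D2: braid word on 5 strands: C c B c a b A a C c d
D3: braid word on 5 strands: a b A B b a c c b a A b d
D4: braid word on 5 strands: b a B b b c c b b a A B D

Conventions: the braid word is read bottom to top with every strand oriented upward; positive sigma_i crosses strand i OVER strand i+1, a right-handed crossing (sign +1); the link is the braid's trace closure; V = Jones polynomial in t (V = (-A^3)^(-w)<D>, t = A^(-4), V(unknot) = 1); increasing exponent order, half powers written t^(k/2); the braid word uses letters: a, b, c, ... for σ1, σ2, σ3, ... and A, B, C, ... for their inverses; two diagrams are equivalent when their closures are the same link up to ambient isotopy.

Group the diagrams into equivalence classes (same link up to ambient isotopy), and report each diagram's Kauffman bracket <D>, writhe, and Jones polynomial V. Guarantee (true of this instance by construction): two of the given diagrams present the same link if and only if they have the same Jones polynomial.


equivalence classes: {D1, D3, D4} | {D2}
D1 (bracket -A^-11 + A^-7 - A^-3 + 2A + A^9; 13 crossings at w = +5): V = -t^(3/2) - 2t^(7/2) + t^(9/2) - t^(11/2) + t^(13/2)
V(D2) = -t^(-1/2) - t^(1/2)  [11 crossings, <D> = A^7 + A^11, w = +3]
D3 (bracket -A^-5 + A^-1 - A^3 + 2A^7 + A^15; 13 crossings at w = +7): V = -t^(3/2) - 2t^(7/2) + t^(9/2) - t^(11/2) + t^(13/2)
D4 (bracket -A^-11 + A^-7 - A^-3 + 2A + A^9; 13 crossings at w = +5): V = -t^(3/2) - 2t^(7/2) + t^(9/2) - t^(11/2) + t^(13/2)
observation: 2 classes among 4 diagrams; unequal V(t) rules out equality
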